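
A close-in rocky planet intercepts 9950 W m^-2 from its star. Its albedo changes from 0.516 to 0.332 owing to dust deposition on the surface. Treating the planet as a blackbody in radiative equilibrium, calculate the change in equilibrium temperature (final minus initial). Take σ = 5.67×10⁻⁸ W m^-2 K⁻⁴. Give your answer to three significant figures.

With α = 0.516, T₁ = 381.7 K.
After:  T₂ = [9950·0.668/(4σ)]^(1/4) = 413.8 K.
Change: 413.8 − 381.7 = 32.02 K.

32.0 kelvin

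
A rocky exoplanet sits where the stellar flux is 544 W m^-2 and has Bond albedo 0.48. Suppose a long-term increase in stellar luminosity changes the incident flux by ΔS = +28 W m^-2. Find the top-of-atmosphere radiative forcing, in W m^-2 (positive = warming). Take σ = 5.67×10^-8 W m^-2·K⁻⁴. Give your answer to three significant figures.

3.64 W m^-2

TOA radiative forcing: ΔF = (1−α)ΔS/4 = 0.52·(+28)/4 = 3.640 W m^-2.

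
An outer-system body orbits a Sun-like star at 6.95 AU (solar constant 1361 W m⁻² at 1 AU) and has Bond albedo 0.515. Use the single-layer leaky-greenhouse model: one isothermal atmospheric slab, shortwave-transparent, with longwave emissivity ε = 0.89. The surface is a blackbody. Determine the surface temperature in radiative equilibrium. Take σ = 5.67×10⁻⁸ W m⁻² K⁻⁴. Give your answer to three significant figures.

By the inverse-square law, S = 1361/6.95² = 28.18 W m⁻².
At the top of the atmosphere, σT_e⁴ = S(1−α)/4 = 3.416 W m⁻², giving T_e = 88.10 K.
The surface balance (absorbed SW + ε·downward IR = σT_s⁴) with T_a⁴ = T_s⁴/2 reduces to T_s = T_e·[2/(2−ε)]^¼ = 102.1 K.

102 K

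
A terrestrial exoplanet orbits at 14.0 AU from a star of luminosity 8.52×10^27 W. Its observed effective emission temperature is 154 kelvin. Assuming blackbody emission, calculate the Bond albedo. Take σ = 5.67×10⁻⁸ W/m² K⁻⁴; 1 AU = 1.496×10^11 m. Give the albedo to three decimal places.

Orbital distance: d = 14.0 AU = 2.094×10^12 m.
Spreading L over a sphere of radius d: S = 8.52×10^27/(4π·2.09×10^12²) = 154.6 W/m².
From σT⁴ = S(1−α)/4 we invert for α: 1−α = 4σT⁴/S.
4σT⁴ = 4·5.67×10⁻⁸·(154)⁴ = 127.6 W/m².
1−α = 127.6/154.6 = 0.8253, so α = 0.1747.

0.175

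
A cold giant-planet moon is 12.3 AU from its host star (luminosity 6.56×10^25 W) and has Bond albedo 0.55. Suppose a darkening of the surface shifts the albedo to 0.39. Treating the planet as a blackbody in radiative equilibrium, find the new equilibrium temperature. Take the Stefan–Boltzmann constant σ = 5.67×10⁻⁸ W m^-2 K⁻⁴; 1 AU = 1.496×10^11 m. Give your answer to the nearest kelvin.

Orbital distance: d = 12.3 AU = 1.840×10^12 m.
Flux at the orbit: S = L/(4πd²) = 6.56×10^25/(4π·(1.84×10^12)²) = 1.542 W m^-2.
New equilibrium: T₂ = [(1−0.39)·1.542/(4σ)]^(1/4) = 45.13 K.

45 K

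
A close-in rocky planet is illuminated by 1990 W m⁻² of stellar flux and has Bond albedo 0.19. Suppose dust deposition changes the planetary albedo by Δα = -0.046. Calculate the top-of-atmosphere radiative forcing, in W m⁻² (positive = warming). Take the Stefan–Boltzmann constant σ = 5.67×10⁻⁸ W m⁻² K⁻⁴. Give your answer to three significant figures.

The change in absorbed flux is Δ[S(1−α)/4] = −SΔα/4 = 22.88 W m⁻².

22.9 W m⁻²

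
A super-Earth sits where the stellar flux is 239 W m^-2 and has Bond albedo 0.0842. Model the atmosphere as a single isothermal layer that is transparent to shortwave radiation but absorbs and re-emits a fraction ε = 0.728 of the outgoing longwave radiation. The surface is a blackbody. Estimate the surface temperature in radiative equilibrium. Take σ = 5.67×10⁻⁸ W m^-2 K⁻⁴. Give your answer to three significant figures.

197 kelvin

At the top of the atmosphere, σT_e⁴ = S(1−α)/4 = 54.72 W m^-2, giving T_e = 176.3 K.
The surface balance (absorbed SW + ε·downward IR = σT_s⁴) with T_a⁴ = T_s⁴/2 reduces to T_s = T_e·[2/(2−ε)]^¼ = 197.4 K.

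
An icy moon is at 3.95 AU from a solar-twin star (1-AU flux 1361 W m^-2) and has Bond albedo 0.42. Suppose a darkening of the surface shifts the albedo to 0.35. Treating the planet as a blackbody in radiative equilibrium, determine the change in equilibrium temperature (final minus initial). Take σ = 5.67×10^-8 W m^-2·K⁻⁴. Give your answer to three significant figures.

Flux at the orbit: S = 1361/(3.95)² = 87.23 W m^-2.
Before: T₁ = [87.23·0.58/(4σ)]^(1/4) = 122.2 K.
With α = 0.35, T₂ = 125.7 K.
Change: 125.7 − 122.2 = 3.531 K.

3.53 K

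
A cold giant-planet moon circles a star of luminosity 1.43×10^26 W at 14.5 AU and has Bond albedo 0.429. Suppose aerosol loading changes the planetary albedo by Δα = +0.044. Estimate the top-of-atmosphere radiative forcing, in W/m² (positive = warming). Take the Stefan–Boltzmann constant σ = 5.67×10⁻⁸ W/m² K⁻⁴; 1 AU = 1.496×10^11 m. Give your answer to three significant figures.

d = 14.5 × 1.496×10^11 m = 2.169×10^12 m.
S = L/(4πd²) = 2.418 W/m².
The change in absorbed flux is Δ[S(1−α)/4] = −SΔα/4 = -0.02660 W/m².

-0.0266 W/m²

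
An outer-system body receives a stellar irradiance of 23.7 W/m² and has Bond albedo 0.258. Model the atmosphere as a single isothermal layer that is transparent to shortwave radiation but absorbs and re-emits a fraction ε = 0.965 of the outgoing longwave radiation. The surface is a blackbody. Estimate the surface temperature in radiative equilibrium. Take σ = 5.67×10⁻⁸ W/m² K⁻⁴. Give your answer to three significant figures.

At the top of the atmosphere, σT_e⁴ = S(1−α)/4 = 4.396 W/m², giving T_e = 93.84 K.
The surface balance (absorbed SW + ε·downward IR = σT_s⁴) with T_a⁴ = T_s⁴/2 reduces to T_s = T_e·[2/(2−ε)]^¼ = 110.6 K.

111 kelvin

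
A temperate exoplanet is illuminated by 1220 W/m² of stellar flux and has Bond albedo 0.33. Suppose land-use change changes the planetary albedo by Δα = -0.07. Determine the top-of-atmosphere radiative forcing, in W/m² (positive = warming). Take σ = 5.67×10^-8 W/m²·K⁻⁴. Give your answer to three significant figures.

21.4 W/m²

ΔF = −(S/4)Δα = −(1220/4)×(-0.07) = 21.35 W/m².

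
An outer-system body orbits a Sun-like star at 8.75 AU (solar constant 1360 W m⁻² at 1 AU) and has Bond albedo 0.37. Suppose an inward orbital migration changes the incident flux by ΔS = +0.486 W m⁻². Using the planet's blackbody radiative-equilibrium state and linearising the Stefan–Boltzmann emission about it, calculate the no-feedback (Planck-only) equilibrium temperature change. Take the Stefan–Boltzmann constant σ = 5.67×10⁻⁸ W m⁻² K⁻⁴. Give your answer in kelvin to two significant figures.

0.57 K

By the inverse-square law, S = 1360/8.75² = 17.76 W m⁻².
Unperturbed T_e = [17.76·(1−0.37)/(4σ)]^¼ = 83.81 K.
Only a fraction (1−α) is absorbed and it's spread over 4πR², so ΔF = (1−α)ΔS/4 = 0.07655 W m⁻².
The Planck feedback parameter is 4σT_e³ = 0.1335 W m⁻²/K.
So ΔT₀ = 0.07655/0.1335 = 0.573 K.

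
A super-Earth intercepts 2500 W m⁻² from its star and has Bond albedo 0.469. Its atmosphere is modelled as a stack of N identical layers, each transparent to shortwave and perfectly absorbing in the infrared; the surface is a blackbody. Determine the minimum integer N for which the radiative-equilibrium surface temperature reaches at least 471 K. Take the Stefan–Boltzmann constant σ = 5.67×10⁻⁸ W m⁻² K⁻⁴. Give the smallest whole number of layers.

OLR = S(1−α)/4 = 331.9 W m⁻²; the top layer radiates at T_e = 276.6 K.
T_s = (N+1)^(1/4)·T_e ≥ 471 K requires N+1 ≥ (T_s/T_e)⁴ = (471/276.6)⁴ = 8.408.
Rounding up, N = 8.

8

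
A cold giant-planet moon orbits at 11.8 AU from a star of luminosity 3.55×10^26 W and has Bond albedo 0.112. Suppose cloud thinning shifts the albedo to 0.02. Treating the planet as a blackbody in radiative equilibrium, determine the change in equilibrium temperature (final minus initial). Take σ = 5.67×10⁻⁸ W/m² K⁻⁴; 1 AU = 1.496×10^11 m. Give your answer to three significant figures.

Orbital distance: d = 11.8 AU = 1.765×10^12 m.
Spreading L over a sphere of radius d: S = 3.55×10^26/(4π·1.77×10^12²) = 9.065 W/m².
With α = 0.112, T₁ = 77.19 K.
With α = 0.02, T₂ = 79.11 K.
ΔT = T₂ − T₁ = 1.926 K.

1.93 K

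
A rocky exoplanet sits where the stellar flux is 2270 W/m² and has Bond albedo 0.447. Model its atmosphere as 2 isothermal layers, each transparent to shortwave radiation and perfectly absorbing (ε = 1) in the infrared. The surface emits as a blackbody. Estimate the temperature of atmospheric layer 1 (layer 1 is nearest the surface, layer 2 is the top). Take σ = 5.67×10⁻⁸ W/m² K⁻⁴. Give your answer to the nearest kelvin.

324 K

The effective emission temperature is T_e = [S(1−α)/(4σ)]^¼ = 272.8 K.
Each opaque layer satisfies 2T_j⁴ = T_{j−1}⁴ + T_{j+1}⁴, giving T_k⁴ = (N+1−k)T_e⁴.
T_1 = (2)^(1/4)·272.8 = 324.4 K.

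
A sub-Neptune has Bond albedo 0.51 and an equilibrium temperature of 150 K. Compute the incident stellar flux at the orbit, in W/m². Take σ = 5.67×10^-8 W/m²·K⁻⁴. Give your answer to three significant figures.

From S(1−α)/4 = σT⁴: S = 4σT⁴/(1−α).
The emitted flux is σT⁴ = 28.70 W/m².
So S = 4×28.70/(1−0.51) = 234.3 W/m².

234 W/m²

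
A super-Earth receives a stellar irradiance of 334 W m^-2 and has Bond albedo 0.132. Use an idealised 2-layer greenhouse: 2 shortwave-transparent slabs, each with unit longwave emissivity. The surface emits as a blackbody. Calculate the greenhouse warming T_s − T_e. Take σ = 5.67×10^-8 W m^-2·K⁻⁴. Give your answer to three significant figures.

59.8 K

OLR = S(1−α)/4 = 72.48 W m^-2; the top layer radiates at T_e = 189.1 K.
T_s = (N+1)^(1/4)·T_e = 248.8 K.
Warming: T_s − T_e = 59.76 K.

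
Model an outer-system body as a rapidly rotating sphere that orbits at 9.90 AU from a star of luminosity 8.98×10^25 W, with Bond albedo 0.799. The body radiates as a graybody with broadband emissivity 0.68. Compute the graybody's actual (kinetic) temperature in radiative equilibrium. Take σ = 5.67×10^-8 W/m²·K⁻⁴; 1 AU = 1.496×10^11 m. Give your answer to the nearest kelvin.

d = 9.90 × 1.496×10^11 m = 1.481×10^12 m.
Spreading L over a sphere of radius d: S = 8.98×10^25/(4π·1.48×10^12²) = 3.258 W/m².
Absorbed flux (global mean): S(1−α)/4 = 3.258·0.201/4 = 0.1637 W/m².
Radiative balance εσT⁴ = 0.1637 gives T = [0.1637/(0.68·σ)]^(1/4) = 45.39 K.

45 K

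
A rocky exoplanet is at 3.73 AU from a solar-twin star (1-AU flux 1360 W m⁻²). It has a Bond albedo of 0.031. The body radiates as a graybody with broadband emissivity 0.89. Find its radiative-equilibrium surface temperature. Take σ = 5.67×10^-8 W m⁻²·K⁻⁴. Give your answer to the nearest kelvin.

147 K

Flux at the orbit: S = 1360/(3.73)² = 97.75 W m⁻².
Averaging over the sphere, the absorbed flux is S(1−α)/4 = 23.68 W m⁻².
Equating to εσT⁴ with ε = 0.89: T = (23.68/0.89σ)^(1/4) = 147.2 K.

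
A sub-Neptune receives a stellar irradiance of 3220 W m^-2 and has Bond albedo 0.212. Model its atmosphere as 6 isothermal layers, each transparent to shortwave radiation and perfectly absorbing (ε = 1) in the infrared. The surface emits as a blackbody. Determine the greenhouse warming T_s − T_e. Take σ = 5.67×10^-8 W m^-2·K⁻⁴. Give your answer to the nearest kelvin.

204 kelvin

OLR = S(1−α)/4 = 634.3 W m^-2; the top layer radiates at T_e = 325.2 K.
T_s = (N+1)^(1/4)·T_e = 529.0 K.
Warming: T_s − T_e = 203.8 K.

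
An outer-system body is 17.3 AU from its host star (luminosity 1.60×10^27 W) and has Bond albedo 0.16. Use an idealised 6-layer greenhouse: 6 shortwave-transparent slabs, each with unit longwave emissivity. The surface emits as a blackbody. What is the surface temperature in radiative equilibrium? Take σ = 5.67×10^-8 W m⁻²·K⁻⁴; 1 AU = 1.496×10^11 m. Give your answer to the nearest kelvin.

149 K

Orbital distance: d = 17.3 AU = 2.588×10^12 m.
Flux at the orbit: S = L/(4πd²) = 1.60×10^27/(4π·(2.59×10^12)²) = 19.01 W m⁻².
Top-of-atmosphere balance: σT_e⁴ = S(1−α)/4 = 3.992 W m⁻² → T_e = 91.60 K.
Layer-by-layer balance gives σT_s⁴ = (N+1)σT_e⁴, so T_s = 7^¼·91.60 = 149.0 K.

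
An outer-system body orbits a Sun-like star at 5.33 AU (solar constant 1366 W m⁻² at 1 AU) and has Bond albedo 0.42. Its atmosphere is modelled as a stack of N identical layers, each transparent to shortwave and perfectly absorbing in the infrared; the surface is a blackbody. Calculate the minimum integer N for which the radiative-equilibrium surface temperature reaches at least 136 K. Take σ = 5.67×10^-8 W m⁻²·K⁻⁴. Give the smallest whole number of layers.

Irradiance scales as 1/d², so S = 1366 W m⁻² × (1/5.33)² = 48.08 W m⁻².
Top-of-atmosphere balance: σT_e⁴ = S(1−α)/4 = 6.972 W m⁻² → T_e = 105.3 K.
T_s = (N+1)^(1/4)·T_e ≥ 136 K requires N+1 ≥ (T_s/T_e)⁴ = (136/105.3)⁴ = 2.782.
The minimum whole number is N = 2.

2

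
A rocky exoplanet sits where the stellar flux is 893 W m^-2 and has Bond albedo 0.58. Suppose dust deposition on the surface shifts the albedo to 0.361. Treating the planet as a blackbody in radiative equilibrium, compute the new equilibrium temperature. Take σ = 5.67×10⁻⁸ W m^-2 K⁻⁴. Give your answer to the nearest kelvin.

224 K

With the new albedo, S(1−α₂)/4 = 142.7 W m^-2, so T₂ = 224.0 K.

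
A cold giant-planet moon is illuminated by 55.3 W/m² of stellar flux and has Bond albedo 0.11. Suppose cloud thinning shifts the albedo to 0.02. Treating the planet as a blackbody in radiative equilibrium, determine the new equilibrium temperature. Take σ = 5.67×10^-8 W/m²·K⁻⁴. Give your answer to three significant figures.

T₂ = [S(1−α₂)/(4σ)]^(1/4) = [55.30·0.98/(4σ)]^(1/4) = 124.3 K.

124 K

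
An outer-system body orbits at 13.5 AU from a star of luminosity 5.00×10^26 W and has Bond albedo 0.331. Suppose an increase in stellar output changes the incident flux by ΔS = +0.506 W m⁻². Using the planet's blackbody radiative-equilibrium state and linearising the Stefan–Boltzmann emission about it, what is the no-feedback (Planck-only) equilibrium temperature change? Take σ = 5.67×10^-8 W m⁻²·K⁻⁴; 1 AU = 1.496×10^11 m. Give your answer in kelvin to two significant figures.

0.95 kelvin

d = 13.5 × 1.496×10^11 m = 2.020×10^12 m.
Flux at the orbit: S = L/(4πd²) = 5.00×10^26/(4π·(2.02×10^12)²) = 9.755 W m⁻².
The baseline emission temperature is T_e = 73.24 K.
TOA radiative forcing: ΔF = (1−α)ΔS/4 = 0.669·(+0.506)/4 = 0.08463 W m⁻².
Linearising σT⁴ gives d(σT⁴)/dT = 4σT_e³ = 0.08911 W m⁻² per K.
ΔT₀ = ΔF/λ_P = 0.08463/0.08911 = 0.950 K.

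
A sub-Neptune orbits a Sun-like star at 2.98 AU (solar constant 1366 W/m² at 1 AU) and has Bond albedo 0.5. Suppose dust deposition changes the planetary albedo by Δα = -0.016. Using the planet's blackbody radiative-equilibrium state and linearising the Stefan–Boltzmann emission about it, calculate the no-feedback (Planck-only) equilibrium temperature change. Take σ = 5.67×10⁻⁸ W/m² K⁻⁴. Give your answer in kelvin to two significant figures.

1.1 K

By the inverse-square law, S = 1366/2.98² = 153.8 W/m².
Reference equilibrium: T_e = [S(1−α)/(4σ)]^(1/4) = 135.7 K.
ΔF = −(S/4)Δα = −(153.8/4)×(-0.016) = 0.6153 W/m².
Planck response: λ_P = 4σT_e³ = 4·5.67×10⁻⁸·(135.7)³ = 0.5668 W/m²/K.
ΔT₀ = ΔF/λ_P = 0.6153/0.5668 = 1.09 K.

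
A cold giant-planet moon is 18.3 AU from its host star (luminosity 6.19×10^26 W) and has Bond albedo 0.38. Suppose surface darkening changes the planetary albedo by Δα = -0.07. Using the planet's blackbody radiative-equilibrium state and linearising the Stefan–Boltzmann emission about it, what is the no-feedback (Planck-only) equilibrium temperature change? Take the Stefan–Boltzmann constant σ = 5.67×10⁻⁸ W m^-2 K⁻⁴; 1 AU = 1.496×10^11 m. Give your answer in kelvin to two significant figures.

d = 18.3 × 1.496×10^11 m = 2.738×10^12 m.
Flux at the orbit: S = L/(4πd²) = 6.19×10^26/(4π·(2.74×10^12)²) = 6.572 W m^-2.
Reference equilibrium: T_e = [S(1−α)/(4σ)]^(1/4) = 65.11 K.
TOA radiative forcing: ΔF = −S·Δα/4 = −6.572·(-0.07)/4 = 0.1150 W m^-2.
Linearising σT⁴ gives d(σT⁴)/dT = 4σT_e³ = 0.06259 W m^-2 per K.
Hence the no-feedback warming is ΔF/(4σT_e³) = 1.84 K.

1.8 K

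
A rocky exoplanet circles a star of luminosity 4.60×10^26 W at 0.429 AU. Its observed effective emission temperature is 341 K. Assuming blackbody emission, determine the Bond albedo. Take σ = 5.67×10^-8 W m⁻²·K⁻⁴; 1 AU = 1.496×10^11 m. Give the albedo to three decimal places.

0.655

d = 0.429 × 1.496×10^11 m = 6.418×10^10 m.
Flux at the orbit: S = L/(4πd²) = 4.60×10^26/(4π·(6.42×10^10)²) = 8887 W m⁻².
Rearranging the radiative balance, α = 1 − 4σT⁴/S.
σT⁴ = 766.7 W m⁻², so 4σT⁴ = 3067 W m⁻².
Hence α = 1 − 3067/8887 = 0.6549.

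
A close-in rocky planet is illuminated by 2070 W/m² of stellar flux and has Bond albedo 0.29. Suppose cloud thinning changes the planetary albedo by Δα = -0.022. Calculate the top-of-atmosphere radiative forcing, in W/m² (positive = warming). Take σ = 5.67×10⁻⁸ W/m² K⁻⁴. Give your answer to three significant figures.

The change in absorbed flux is Δ[S(1−α)/4] = −SΔα/4 = 11.38 W/m².

11.4 W/m²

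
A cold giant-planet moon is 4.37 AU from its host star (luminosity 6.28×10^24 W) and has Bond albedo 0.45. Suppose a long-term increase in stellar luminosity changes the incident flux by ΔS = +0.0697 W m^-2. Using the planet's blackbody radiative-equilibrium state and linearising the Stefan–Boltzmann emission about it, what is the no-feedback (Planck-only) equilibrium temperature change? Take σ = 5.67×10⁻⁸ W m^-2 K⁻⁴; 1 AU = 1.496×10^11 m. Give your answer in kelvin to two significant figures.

0.61 kelvin

d = 4.37 × 1.496×10^11 m = 6.538×10^11 m.
Spreading L over a sphere of radius d: S = 6.28×10^24/(4π·6.54×10^11²) = 1.169 W m^-2.
Unperturbed T_e = [1.169·(1−0.45)/(4σ)]^¼ = 41.04 K.
Only a fraction (1−α) is absorbed and it's spread over 4πR², so ΔF = (1−α)ΔS/4 = 0.009584 W m^-2.
The Planck feedback parameter is 4σT_e³ = 0.01567 W m^-2/K.
So ΔT₀ = 0.009584/0.01567 = 0.612 K.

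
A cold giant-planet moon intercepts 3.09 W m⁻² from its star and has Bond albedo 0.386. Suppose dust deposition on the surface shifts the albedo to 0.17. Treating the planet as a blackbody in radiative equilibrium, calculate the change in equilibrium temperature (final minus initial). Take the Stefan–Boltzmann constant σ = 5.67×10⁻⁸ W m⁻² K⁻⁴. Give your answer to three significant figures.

Initial: T₁ = [S(1−0.386)/(4σ)]^(1/4) = 53.78 K.
After:  T₂ = [3.090·0.83/(4σ)]^(1/4) = 57.99 K.
Change: 57.99 − 53.78 = 4.209 K.

4.21 K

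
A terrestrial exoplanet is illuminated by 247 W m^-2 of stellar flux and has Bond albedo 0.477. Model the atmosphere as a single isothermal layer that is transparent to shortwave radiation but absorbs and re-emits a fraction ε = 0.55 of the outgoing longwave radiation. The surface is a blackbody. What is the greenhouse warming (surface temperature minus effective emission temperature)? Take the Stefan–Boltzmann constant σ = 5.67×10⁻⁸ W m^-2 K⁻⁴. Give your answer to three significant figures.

At the top of the atmosphere, σT_e⁴ = S(1−α)/4 = 32.30 W m^-2, giving T_e = 154.5 K.
Surface balance with a leaky layer gives σT_s⁴ = σT_e⁴·2/(2−ε), so T_s = T_e·[2/(2−0.55)]^(1/4) = 167.4 K.
The atmosphere warms the surface by 12.93 K.

12.9 K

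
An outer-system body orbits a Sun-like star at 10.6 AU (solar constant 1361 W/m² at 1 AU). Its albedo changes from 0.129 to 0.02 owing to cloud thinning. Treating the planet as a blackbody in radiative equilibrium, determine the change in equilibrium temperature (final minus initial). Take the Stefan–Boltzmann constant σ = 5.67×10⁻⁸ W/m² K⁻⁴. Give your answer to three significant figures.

Irradiance scales as 1/d², so S = 1361 W/m² × (1/10.6)² = 12.11 W/m².
Before: T₁ = [12.11·0.871/(4σ)]^(1/4) = 82.59 K.
Final:   T₂ = [S(1−0.02)/(4σ)]^(1/4) = 85.06 K.
ΔT = T₂ − T₁ = 2.471 K.

2.47 K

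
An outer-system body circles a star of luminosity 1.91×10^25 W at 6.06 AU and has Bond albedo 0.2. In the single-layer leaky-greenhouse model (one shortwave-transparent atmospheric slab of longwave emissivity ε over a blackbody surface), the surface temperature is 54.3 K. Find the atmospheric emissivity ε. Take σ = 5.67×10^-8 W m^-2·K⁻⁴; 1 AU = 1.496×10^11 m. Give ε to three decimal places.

d = 6.06 × 1.496×10^11 m = 9.066×10^11 m.
Spreading L over a sphere of radius d: S = 1.91×10^25/(4π·9.07×10^11²) = 1.849 W m^-2.
Effective temperature: T_e = [S(1−α)/(4σ)]^(1/4) = 50.54 K.
Since (2−ε)/2 = (T_e/T_s)⁴ = 0.7503, ε = 0.4993.

0.499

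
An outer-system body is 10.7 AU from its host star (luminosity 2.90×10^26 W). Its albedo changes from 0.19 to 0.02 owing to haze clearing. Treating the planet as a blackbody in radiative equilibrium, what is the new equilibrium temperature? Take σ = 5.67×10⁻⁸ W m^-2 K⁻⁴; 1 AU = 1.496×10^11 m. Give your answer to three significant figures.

79.0 K

d = 10.7 × 1.496×10^11 m = 1.601×10^12 m.
Flux at the orbit: S = L/(4πd²) = 2.90×10^26/(4π·(1.60×10^12)²) = 9.007 W m^-2.
T₂ = [S(1−α₂)/(4σ)]^(1/4) = [9.007·0.98/(4σ)]^(1/4) = 78.98 K.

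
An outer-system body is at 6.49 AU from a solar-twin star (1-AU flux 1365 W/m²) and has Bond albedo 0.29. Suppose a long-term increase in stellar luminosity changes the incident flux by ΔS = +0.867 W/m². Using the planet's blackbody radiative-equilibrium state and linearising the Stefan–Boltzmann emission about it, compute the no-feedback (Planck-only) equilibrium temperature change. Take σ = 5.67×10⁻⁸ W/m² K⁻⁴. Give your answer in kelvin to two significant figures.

0.67 kelvin

Irradiance scales as 1/d², so S = 1365 W/m² × (1/6.49)² = 32.41 W/m².
Unperturbed T_e = [32.41·(1−0.29)/(4σ)]^¼ = 100.4 K.
TOA radiative forcing: ΔF = (1−α)ΔS/4 = 0.71·(+0.867)/4 = 0.1539 W/m².
The Planck feedback parameter is 4σT_e³ = 0.2293 W/m²/K.
So ΔT₀ = 0.1539/0.2293 = 0.671 K.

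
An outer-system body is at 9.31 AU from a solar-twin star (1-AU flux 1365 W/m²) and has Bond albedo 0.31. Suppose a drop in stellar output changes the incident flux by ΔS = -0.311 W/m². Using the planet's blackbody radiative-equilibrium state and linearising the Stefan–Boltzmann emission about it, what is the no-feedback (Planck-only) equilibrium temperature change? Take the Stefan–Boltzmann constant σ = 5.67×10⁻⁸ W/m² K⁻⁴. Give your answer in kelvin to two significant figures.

Flux at the orbit: S = 1365/(9.31)² = 15.75 W/m².
Reference equilibrium: T_e = [S(1−α)/(4σ)]^(1/4) = 83.20 K.
Only a fraction (1−α) is absorbed and it's spread over 4πR², so ΔF = (1−α)ΔS/4 = -0.05365 W/m².
Linearising σT⁴ gives d(σT⁴)/dT = 4σT_e³ = 0.1306 W/m² per K.
So ΔT₀ = -0.05365/0.1306 = -0.411 K.

-0.41 K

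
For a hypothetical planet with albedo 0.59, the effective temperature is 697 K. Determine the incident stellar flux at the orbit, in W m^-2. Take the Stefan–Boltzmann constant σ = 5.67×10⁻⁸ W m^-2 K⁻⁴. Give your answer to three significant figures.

1.31×10^5 W m^-2

Invert the energy balance for S: S = 4σT⁴/(1−α).
σT⁴ = 5.67×10⁻⁸·(697)⁴ = 13380 W m^-2.
S = 4·13380/0.41 = 1.306×10^5 W m^-2.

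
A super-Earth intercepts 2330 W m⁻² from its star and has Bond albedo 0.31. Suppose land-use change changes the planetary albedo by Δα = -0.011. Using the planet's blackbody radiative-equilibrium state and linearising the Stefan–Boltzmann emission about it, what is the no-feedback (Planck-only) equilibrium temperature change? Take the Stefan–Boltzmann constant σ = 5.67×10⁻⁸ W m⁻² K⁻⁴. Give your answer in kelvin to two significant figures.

1.2 kelvin

Unperturbed T_e = [2330·(1−0.31)/(4σ)]^¼ = 290.2 K.
ΔF = −(S/4)Δα = −(2330/4)×(-0.011) = 6.407 W m⁻².
The Planck feedback parameter is 4σT_e³ = 5.541 W m⁻²/K.
Hence the no-feedback warming is ΔF/(4σT_e³) = 1.16 K.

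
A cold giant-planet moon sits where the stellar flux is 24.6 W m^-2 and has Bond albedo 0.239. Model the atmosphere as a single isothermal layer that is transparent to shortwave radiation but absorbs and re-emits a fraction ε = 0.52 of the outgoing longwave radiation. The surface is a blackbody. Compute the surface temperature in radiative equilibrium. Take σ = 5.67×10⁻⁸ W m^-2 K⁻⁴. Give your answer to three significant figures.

103 K

The planet radiates to space at T_e = [S(1−α)/(4σ)]^(1/4) = 95.32 K.
For a single slab of emissivity ε, T_s⁴ = 2T_e⁴/(2−ε); thus T_s = 95.32·(1.351)^(1/4) = 102.8 K.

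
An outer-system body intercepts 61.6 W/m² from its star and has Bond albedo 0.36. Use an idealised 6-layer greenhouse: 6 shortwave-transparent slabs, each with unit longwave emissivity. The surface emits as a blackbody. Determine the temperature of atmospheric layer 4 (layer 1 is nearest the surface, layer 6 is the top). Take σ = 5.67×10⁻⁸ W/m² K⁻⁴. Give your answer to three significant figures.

OLR = S(1−α)/4 = 9.856 W/m²; the top layer radiates at T_e = 114.8 K.
In the N-layer model, layer k (counted from the surface) has T_k = (N+1−k)^(1/4)·T_e.
With k = 4: T_4 = (6+1−4)^¼·114.8 K = 151.1 K.

151 K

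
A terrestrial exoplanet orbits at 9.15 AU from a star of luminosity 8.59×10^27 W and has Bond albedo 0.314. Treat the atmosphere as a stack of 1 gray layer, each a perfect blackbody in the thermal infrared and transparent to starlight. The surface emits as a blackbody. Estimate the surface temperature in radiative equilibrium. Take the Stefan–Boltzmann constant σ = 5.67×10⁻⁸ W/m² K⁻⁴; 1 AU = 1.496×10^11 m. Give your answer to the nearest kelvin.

217 K

Orbital distance: d = 9.15 AU = 1.369×10^12 m.
S = L/(4πd²) = 364.8 W/m².
Top-of-atmosphere balance: σT_e⁴ = S(1−α)/4 = 62.57 W/m² → T_e = 182.3 K.
With N = 1 opaque layers, T_s = (N+1)^(1/4)·T_e = 2^(1/4)·182.3 = 216.7 K.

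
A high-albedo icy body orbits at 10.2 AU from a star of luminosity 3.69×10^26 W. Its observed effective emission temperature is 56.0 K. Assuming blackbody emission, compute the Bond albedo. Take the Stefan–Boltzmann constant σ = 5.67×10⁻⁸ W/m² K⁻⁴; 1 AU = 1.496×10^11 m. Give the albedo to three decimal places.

Orbital distance: d = 10.2 AU = 1.526×10^12 m.
S = L/(4πd²) = 12.61 W/m².
Energy balance: S(1−α)/4 = σT⁴, so 1−α = 4σT⁴/S.
σT⁴ = 0.5576 W/m², so 4σT⁴ = 2.230 W/m².
Hence α = 1 − 2.230/12.61 = 0.8231.

0.823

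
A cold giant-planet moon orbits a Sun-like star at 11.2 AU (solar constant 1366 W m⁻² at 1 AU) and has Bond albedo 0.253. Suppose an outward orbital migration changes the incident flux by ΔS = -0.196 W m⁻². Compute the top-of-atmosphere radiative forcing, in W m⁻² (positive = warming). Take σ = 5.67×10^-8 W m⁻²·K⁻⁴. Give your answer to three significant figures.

-0.0366 W m⁻²

By the inverse-square law, S = 1366/11.2² = 10.89 W m⁻².
TOA radiative forcing: ΔF = (1−α)ΔS/4 = 0.747·(-0.196)/4 = -0.03660 W m⁻².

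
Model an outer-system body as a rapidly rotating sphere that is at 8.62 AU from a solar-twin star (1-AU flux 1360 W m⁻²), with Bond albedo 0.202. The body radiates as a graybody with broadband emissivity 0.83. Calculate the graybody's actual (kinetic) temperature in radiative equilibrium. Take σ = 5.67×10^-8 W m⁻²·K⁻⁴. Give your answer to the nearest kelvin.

Irradiance scales as 1/d², so S = 1360 W m⁻² × (1/8.62)² = 18.30 W m⁻².
The planet absorbs (1−α)S over its disc πR² and re-emits over 4πR², so the mean absorbed flux is (1−0.202)·18.30/4 = 3.651 W m⁻².
Equating to εσT⁴ with ε = 0.83: T = (3.651/0.83σ)^(1/4) = 93.85 K.

94 kelvin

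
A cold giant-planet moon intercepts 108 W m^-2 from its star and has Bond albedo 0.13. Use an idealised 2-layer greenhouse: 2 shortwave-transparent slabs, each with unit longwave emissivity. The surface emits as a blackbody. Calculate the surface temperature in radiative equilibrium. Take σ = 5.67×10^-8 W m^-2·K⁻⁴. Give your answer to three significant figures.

The effective emission temperature is T_e = [S(1−α)/(4σ)]^¼ = 142.7 K.
With N = 2 opaque layers, T_s = (N+1)^(1/4)·T_e = 3^(1/4)·142.7 = 187.8 K.

188 K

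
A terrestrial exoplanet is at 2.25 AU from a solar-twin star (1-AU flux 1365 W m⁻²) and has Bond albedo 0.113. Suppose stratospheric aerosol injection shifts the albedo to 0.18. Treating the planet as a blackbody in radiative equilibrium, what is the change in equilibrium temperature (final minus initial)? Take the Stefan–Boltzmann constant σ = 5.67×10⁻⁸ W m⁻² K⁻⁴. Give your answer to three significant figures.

By the inverse-square law, S = 1365/2.25² = 269.6 W m⁻².
With α = 0.113, T₁ = 180.2 K.
After:  T₂ = [269.6·0.82/(4σ)]^(1/4) = 176.7 K.
ΔT = T₂ − T₁ = -3.504 K.

-3.50 kelvin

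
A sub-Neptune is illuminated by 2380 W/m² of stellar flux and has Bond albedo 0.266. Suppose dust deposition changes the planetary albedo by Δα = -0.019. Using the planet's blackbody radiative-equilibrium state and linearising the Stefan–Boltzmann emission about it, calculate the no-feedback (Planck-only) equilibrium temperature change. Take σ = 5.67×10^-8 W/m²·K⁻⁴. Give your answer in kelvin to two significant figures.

1.9 kelvin

The baseline emission temperature is T_e = 296.2 K.
TOA radiative forcing: ΔF = −S·Δα/4 = −2380·(-0.019)/4 = 11.30 W/m².
The Planck feedback parameter is 4σT_e³ = 5.897 W/m²/K.
So ΔT₀ = 11.30/5.897 = 1.92 K.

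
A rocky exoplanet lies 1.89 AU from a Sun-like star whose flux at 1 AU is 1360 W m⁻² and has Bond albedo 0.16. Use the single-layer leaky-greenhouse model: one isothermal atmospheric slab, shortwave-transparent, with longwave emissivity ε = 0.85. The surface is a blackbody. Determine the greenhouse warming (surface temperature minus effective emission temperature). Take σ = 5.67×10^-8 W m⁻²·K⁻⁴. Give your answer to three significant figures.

28.8 K

By the inverse-square law, S = 1360/1.89² = 380.7 W m⁻².
The planet radiates to space at T_e = [S(1−α)/(4σ)]^(1/4) = 193.8 K.
The surface balance (absorbed SW + ε·downward IR = σT_s⁴) with T_a⁴ = T_s⁴/2 reduces to T_s = T_e·[2/(2−ε)]^¼ = 222.5 K.
The atmosphere warms the surface by 28.75 K.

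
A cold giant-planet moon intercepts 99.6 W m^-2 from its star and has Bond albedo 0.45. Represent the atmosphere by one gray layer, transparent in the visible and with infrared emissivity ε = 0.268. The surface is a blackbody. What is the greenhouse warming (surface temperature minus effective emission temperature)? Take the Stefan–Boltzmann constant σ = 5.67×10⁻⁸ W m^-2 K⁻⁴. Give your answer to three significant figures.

4.57 kelvin

Effective emission temperature (TOA balance): σT_e⁴ = S(1−α)/4 = 13.70 W m^-2 → T_e = 124.7 K.
Surface balance with a leaky layer gives σT_s⁴ = σT_e⁴·2/(2−ε), so T_s = T_e·[2/(2−0.268)]^(1/4) = 129.2 K.
T_s − T_e = 129.2 − 124.7 = 4.566 K.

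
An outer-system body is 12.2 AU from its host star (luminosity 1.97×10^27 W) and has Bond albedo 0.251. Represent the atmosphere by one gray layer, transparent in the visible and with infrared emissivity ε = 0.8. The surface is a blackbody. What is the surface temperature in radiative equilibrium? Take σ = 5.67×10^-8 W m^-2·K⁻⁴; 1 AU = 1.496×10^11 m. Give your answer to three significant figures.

Orbital distance: d = 12.2 AU = 1.825×10^12 m.
Spreading L over a sphere of radius d: S = 1.97×10^27/(4π·1.83×10^12²) = 47.06 W m^-2.
At the top of the atmosphere, σT_e⁴ = S(1−α)/4 = 8.812 W m^-2, giving T_e = 111.7 K.
The surface balance (absorbed SW + ε·downward IR = σT_s⁴) with T_a⁴ = T_s⁴/2 reduces to T_s = T_e·[2/(2−ε)]^¼ = 126.9 K.

127 K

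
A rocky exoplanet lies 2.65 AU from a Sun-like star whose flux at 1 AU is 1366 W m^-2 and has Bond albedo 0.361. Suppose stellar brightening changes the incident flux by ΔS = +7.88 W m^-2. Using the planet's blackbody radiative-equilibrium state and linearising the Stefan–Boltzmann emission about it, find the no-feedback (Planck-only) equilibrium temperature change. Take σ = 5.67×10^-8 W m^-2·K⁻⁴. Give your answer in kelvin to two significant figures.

By the inverse-square law, S = 1366/2.65² = 194.5 W m^-2.
Reference equilibrium: T_e = [S(1−α)/(4σ)]^(1/4) = 153.0 K.
Only a fraction (1−α) is absorbed and it's spread over 4πR², so ΔF = (1−α)ΔS/4 = 1.259 W m^-2.
The Planck feedback parameter is 4σT_e³ = 0.8124 W m^-2/K.
Hence the no-feedback warming is ΔF/(4σT_e³) = 1.55 K.

1.5 K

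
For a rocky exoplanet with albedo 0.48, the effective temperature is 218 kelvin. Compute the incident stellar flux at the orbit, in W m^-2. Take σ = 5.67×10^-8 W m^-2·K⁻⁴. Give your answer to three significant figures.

985 W m^-2

From S(1−α)/4 = σT⁴: S = 4σT⁴/(1−α).
The emitted flux is σT⁴ = 128.1 W m^-2.
So S = 4×128.1/(1−0.48) = 985.1 W m^-2.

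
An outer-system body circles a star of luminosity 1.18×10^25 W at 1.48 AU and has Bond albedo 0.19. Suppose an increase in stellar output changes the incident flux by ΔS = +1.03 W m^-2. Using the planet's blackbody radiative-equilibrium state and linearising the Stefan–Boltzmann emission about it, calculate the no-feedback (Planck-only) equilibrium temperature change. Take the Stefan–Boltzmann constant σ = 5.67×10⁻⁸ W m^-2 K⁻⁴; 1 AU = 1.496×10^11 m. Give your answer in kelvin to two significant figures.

1.2 K

Orbital distance: d = 1.48 AU = 2.214×10^11 m.
Flux at the orbit: S = L/(4πd²) = 1.18×10^25/(4π·(2.21×10^11)²) = 19.16 W m^-2.
Unperturbed T_e = [19.16·(1−0.19)/(4σ)]^¼ = 90.95 K.
Only a fraction (1−α) is absorbed and it's spread over 4πR², so ΔF = (1−α)ΔS/4 = 0.2086 W m^-2.
Linearising σT⁴ gives d(σT⁴)/dT = 4σT_e³ = 0.1706 W m^-2 per K.
Hence the no-feedback warming is ΔF/(4σT_e³) = 1.22 K.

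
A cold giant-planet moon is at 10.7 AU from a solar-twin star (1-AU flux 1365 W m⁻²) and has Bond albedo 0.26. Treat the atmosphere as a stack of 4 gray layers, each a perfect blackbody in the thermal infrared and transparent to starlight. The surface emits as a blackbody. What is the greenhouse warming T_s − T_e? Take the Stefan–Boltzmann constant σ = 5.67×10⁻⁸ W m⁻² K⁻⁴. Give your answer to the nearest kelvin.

39 kelvin

By the inverse-square law, S = 1365/10.7² = 11.92 W m⁻².
Top-of-atmosphere balance: σT_e⁴ = S(1−α)/4 = 2.206 W m⁻² → T_e = 78.97 K.
Surface: T_s = (5)^¼·T_e = 118.1 K.
So the greenhouse effect raises the surface by 118.1 − 78.97 = 39.12 K.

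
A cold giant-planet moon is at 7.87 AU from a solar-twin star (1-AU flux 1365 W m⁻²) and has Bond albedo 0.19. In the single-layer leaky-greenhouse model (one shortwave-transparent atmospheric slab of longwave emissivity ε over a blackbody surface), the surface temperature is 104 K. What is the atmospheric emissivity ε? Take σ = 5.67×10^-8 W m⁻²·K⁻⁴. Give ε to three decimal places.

0.654

By the inverse-square law, S = 1365/7.87² = 22.04 W m⁻².
TOA balance gives T_e = 94.19 K.
Since (2−ε)/2 = (T_e/T_s)⁴ = 0.6728, ε = 0.6544.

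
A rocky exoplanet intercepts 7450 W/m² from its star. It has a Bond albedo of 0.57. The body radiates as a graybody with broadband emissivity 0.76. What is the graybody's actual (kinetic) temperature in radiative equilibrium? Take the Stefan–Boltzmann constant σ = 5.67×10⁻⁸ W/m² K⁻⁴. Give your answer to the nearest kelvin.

The planet absorbs (1−α)S over its disc πR² and re-emits over 4πR², so the mean absorbed flux is (1−0.57)·7450/4 = 800.9 W/m².
Equating to εσT⁴ with ε = 0.76: T = (800.9/0.76σ)^(1/4) = 369.2 K.

369 K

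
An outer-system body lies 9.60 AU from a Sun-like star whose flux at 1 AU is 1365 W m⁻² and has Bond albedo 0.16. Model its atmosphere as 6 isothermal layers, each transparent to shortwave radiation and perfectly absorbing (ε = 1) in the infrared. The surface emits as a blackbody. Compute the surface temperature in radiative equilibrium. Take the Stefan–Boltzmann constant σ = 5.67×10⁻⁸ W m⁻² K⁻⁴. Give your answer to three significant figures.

140 K

Irradiance scales as 1/d², so S = 1365 W m⁻² × (1/9.60)² = 14.81 W m⁻².
The effective emission temperature is T_e = [S(1−α)/(4σ)]^¼ = 86.06 K.
For an N-layer opaque stack, T_s⁴ = (N+1)T_e⁴, hence T_s = (7)^(1/4)×86.06 K = 140.0 K.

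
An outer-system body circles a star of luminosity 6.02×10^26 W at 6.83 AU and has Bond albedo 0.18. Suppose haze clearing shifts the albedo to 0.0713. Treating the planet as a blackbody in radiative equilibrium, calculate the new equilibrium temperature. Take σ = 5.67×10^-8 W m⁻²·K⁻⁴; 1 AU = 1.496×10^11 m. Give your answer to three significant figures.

117 kelvin

d = 6.83 × 1.496×10^11 m = 1.022×10^12 m.
S = L/(4πd²) = 45.89 W m⁻².
New equilibrium: T₂ = [(1−0.0713)·45.89/(4σ)]^(1/4) = 117.1 K.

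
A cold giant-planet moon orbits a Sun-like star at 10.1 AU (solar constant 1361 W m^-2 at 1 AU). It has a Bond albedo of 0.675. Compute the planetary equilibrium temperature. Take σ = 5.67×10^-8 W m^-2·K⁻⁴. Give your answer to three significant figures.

Irradiance scales as 1/d², so S = 1361 W m^-2 × (1/10.1)² = 13.34 W m^-2.
The planet absorbs (1−α)S over its disc πR² and re-emits over 4πR², so the mean absorbed flux is (1−0.675)·13.34/4 = 1.084 W m^-2.
Set σT⁴ = 1.084 → T = (1.084/σ)^(1/4) = 66.12 K.

66.1 K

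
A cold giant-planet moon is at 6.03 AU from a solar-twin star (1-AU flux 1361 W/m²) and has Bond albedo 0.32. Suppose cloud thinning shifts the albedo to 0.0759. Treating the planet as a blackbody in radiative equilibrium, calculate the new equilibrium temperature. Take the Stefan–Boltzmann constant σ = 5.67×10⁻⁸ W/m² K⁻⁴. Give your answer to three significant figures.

Irradiance scales as 1/d², so S = 1361 W/m² × (1/6.03)² = 37.43 W/m².
With the new albedo, S(1−α₂)/4 = 8.647 W/m², so T₂ = 111.1 K.

111 K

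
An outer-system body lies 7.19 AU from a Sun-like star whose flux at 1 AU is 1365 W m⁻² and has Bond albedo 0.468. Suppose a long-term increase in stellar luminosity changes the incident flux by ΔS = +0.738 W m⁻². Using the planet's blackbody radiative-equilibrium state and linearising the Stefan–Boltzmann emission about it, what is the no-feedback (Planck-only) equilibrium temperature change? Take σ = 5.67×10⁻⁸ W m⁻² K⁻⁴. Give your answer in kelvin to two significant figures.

0.62 K

By the inverse-square law, S = 1365/7.19² = 26.40 W m⁻².
Reference equilibrium: T_e = [S(1−α)/(4σ)]^(1/4) = 88.71 K.
TOA radiative forcing: ΔF = (1−α)ΔS/4 = 0.532·(+0.738)/4 = 0.09815 W m⁻².
Linearising σT⁴ gives d(σT⁴)/dT = 4σT_e³ = 0.1583 W m⁻² per K.
So ΔT₀ = 0.09815/0.1583 = 0.620 K.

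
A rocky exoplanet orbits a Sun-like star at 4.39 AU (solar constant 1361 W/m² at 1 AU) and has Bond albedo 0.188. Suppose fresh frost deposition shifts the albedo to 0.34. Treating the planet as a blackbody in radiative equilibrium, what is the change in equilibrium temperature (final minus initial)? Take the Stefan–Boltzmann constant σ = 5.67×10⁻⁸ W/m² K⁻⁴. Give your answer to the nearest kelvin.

-6 kelvin

Irradiance scales as 1/d², so S = 1361 W/m² × (1/4.39)² = 70.62 W/m².
Initial: T₁ = [S(1−0.188)/(4σ)]^(1/4) = 126.1 K.
Final:   T₂ = [S(1−0.34)/(4σ)]^(1/4) = 119.7 K.
Change: 119.7 − 126.1 = -6.367 K.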